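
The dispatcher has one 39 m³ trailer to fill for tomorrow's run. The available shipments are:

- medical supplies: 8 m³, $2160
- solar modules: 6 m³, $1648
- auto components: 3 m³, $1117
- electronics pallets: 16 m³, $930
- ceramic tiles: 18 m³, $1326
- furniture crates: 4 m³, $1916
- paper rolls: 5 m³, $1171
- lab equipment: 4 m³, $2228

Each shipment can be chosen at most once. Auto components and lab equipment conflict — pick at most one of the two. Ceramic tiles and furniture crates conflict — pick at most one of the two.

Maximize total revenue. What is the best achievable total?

Medical supplies + solar modules + furniture crates + paper rolls + lab equipment uses 27 of the 39 m³ and totals 9123.
Next best is medical supplies + solar modules + electronics pallets + furniture crates + lab equipment at 8882 (38 m³) — short by 241.

9123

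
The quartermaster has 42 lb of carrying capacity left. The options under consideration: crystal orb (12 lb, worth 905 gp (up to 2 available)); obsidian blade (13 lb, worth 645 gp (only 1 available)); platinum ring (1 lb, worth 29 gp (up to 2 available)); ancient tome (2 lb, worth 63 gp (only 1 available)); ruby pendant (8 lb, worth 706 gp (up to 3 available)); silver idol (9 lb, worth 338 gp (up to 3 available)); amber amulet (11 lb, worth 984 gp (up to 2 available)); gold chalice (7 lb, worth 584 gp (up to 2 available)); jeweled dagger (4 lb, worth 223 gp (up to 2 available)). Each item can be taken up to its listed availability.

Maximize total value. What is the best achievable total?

By value per lb: amber amulet 89.45, ruby pendant 88.25, gold chalice 83.43, crystal orb 75.42 lead.
Greedy by ratio would take 2×ruby pendant + 2×amber amulet + jeweled dagger: 42 lb used, total 3603.
The 15 lb tied up in amber amulet and jeweled dagger is better spent on ruby pendant + gold chalice — total rises to 3686 (42 lb).
Nothing else within 42 lb beats 3686.

3686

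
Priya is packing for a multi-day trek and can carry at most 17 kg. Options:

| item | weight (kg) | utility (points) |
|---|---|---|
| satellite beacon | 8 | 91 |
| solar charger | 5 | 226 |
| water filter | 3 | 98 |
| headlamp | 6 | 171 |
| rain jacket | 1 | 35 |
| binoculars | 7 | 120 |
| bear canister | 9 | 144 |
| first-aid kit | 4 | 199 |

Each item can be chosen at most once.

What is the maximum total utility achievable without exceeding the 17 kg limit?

Taking the top-ratio items first gives solar charger + water filter + rain jacket + first-aid kit for 558 (13 kg).
The 3 kg tied up in water filter is better spent on headlamp — total rises to 631 (16 kg).
Next best is solar charger + headlamp + first-aid kit at 596 (15 kg) — short by 35.

631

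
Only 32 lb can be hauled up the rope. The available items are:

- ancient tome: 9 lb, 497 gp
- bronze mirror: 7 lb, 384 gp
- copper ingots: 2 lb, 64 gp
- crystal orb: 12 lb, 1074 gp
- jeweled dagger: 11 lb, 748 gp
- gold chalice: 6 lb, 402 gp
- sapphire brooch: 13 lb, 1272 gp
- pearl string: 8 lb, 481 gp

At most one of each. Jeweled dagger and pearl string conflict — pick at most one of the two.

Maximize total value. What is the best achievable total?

2748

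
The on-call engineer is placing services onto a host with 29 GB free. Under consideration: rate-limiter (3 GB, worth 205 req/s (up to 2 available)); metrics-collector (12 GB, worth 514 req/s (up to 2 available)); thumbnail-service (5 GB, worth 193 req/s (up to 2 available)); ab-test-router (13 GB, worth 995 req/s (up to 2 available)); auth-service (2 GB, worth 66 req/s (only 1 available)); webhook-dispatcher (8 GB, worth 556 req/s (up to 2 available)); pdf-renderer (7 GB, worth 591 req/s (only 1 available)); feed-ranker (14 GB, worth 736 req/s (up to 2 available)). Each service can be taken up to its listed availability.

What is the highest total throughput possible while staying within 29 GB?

2195

Density check — pdf-renderer 84.43, ab-test-router 76.54, webhook-dispatcher 69.50, rate-limiter 68.33 are the best per GB.
Greedy by ratio would take ab-test-router + webhook-dispatcher + pdf-renderer: 28 GB used, total 2142.
The 15 GB tied up in webhook-dispatcher and pdf-renderer is better spent on rate-limiter + ab-test-router — total rises to 2195 (29 GB).
No other feasible combination exceeds 2195.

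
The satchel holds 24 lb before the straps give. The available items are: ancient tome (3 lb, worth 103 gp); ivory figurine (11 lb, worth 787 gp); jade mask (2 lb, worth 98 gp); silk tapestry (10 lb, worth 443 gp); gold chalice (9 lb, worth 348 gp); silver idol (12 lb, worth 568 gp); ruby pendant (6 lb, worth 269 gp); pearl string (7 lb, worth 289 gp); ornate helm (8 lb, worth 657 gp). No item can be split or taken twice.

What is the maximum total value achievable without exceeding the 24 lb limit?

Density check — ornate helm 82.12, ivory figurine 71.55, jade mask 49.00, silver idol 47.33 are the best per lb.
Taking ancient tome + ivory figurine + jade mask + ornate helm: 24 lb used, 1645 in value.
Next best is ancient tome + ivory figurine + ornate helm at 1547 (22 lb) — short by 98.

1645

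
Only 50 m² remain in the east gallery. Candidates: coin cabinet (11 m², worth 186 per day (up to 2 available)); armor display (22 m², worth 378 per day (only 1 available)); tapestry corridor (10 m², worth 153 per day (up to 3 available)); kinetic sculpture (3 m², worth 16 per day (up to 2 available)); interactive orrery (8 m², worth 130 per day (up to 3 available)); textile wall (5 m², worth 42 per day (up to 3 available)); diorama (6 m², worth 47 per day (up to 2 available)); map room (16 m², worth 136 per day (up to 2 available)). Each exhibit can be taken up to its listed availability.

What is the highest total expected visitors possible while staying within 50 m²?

824

The ratio heuristic lands on 2×coin cabinet + armor display + textile wall (792) but leaves 1 m² idle.
Dropping coin cabinet and textile wall frees 16 m²; slotting in 2×interactive orrery (16 m²) lifts the total to 824 at 49 m².
No other feasible combination exceeds 824.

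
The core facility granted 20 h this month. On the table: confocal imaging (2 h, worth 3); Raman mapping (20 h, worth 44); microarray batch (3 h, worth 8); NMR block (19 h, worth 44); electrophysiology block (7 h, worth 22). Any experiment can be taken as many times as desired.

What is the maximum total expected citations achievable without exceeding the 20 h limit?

60

Density check — electrophysiology block 3.14, microarray batch 2.67, NMR block 2.32, Raman mapping 2.20 are the best per h.
Taking 2×microarray batch + 2×electrophysiology block: 20 h used, 60 in expected citations.
Every other selection either busts 20 h or fails to beat 60.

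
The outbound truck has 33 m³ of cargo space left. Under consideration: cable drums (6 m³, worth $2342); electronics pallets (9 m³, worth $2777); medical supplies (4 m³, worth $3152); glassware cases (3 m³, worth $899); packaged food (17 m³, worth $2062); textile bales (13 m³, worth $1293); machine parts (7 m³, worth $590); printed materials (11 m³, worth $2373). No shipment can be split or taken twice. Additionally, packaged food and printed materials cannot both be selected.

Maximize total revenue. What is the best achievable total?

11543

The ratio ordering already packs tightly: cable drums + electronics pallets + medical supplies + glassware cases + printed materials, 33 m³, 11543.
An exhaustive check of the 256 subsets confirms 11543.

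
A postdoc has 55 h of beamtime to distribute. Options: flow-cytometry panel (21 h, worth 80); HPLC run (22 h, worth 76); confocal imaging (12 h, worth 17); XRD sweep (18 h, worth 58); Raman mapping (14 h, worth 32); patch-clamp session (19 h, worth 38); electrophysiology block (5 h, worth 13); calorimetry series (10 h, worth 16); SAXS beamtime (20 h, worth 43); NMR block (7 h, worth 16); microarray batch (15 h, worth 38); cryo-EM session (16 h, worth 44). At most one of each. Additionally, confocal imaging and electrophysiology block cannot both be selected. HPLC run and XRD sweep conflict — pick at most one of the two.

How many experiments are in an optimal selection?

Optimal total is 185.
flow-cytometry panel + HPLC run + electrophysiology block + NMR block hits 185 at 55 h.
Every optimal selection uses 4 experiments.

4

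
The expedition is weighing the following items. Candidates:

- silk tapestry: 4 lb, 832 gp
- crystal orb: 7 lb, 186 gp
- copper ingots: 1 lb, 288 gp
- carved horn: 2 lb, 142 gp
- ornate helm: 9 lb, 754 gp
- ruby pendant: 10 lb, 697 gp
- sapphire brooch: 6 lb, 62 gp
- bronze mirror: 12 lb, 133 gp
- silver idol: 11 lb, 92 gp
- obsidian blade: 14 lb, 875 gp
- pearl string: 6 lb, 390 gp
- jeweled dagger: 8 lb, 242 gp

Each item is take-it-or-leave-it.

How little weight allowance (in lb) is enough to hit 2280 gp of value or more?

22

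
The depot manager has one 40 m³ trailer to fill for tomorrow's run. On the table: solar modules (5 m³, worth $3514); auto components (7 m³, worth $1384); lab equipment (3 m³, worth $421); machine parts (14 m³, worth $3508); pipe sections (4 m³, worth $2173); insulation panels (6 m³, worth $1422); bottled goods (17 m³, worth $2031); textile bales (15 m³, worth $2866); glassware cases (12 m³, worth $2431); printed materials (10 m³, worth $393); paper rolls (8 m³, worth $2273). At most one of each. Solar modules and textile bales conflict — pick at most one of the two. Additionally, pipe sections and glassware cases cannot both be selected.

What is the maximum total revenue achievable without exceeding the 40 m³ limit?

13311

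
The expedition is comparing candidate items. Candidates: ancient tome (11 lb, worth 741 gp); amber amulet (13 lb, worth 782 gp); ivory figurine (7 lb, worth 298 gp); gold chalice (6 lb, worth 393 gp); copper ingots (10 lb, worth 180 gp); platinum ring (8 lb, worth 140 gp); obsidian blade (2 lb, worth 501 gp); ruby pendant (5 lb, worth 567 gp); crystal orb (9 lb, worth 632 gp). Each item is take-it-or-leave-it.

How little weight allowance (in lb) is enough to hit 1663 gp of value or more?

Look for the lowest-weight combination reaching 1663.
obsidian blade + ruby pendant + crystal orb reaches 1700 using 16 lb.
No combination under 16 lb hits 1663.

16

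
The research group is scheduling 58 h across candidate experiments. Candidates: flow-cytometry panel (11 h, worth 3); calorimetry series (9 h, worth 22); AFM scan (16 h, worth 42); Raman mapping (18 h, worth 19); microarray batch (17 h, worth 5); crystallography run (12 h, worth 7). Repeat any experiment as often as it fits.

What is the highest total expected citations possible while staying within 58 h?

Ranking by ratio (expected citations/h): AFM scan 2.62, calorimetry series 2.44, Raman mapping 1.06, crystallography run 0.58.
Best packing: calorimetry series + 3×AFM scan — 57 h, 148 total.

148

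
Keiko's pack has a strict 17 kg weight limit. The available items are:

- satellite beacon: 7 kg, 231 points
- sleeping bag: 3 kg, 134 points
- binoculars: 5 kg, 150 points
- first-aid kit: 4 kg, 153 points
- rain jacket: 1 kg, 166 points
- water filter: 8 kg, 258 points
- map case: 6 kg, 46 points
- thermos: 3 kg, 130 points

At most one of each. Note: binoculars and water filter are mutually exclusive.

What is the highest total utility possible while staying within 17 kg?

733

By utility per kg: rain jacket 166.00, sleeping bag 44.67, thermos 43.33, first-aid kit 38.25 lead.
Best packing: sleeping bag + binoculars + first-aid kit + rain jacket + thermos — 16 kg, 733 total.
The closest alternative, sleeping bag + first-aid kit + rain jacket + water filter, reaches only 711.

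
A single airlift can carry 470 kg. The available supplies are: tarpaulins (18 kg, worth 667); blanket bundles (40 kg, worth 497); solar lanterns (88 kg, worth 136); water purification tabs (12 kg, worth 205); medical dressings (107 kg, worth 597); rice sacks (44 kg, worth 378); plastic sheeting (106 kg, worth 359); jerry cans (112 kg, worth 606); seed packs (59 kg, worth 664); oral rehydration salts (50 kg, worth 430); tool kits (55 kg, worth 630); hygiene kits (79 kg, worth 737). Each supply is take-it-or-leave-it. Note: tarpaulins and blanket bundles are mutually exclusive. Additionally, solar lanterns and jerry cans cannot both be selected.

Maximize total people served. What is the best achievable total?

Tarpaulins + water purification tabs + rice sacks + jerry cans + seed packs + oral rehydration salts + tool kits + hygiene kits uses 429 of the 470 kg and totals 4317.
An exhaustive check of the 4096 subsets confirms 4317.

4317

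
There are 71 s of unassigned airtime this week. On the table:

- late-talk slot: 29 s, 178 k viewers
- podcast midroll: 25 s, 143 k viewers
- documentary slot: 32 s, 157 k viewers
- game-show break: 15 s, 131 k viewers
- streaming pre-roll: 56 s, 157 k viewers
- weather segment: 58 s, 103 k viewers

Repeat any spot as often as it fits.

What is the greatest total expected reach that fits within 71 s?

536

The ratio heuristic lands on 4×game-show break (524) but leaves 11 s idle.
Dropping game-show break frees 15 s; slotting in podcast midroll (25 s) lifts the total to 536 at 70 s.
That's the maximum — no swap from here does better than 536.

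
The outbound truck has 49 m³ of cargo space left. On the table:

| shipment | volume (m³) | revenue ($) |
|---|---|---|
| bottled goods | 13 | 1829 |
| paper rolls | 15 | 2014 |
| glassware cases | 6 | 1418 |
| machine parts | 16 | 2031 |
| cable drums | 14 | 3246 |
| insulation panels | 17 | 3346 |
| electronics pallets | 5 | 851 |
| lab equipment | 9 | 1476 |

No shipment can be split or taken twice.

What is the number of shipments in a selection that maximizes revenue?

Optimal total is 9486.
For example glassware cases + cable drums + insulation panels + lab equipment achieves it, using 46 m³.
All optima have 4 shipments.

4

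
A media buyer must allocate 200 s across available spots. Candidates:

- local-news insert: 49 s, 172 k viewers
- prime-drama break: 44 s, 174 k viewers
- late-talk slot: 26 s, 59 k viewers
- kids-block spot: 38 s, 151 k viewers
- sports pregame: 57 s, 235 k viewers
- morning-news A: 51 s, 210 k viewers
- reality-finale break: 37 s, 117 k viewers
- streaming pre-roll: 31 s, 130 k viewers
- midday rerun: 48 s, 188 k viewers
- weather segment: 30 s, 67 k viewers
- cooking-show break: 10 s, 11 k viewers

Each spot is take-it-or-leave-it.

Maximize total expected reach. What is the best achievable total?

Density check — streaming pre-roll 4.19, sports pregame 4.12, morning-news A 4.12 are the best per s.
A density-first pass picks kids-block spot + sports pregame + morning-news A + streaming pre-roll + cooking-show break — 737 at 187 s.
Using the slack differently, prime-drama break + sports pregame + morning-news A + midday rerun comes to 807 at 200 s.
No other feasible combination exceeds 807.

807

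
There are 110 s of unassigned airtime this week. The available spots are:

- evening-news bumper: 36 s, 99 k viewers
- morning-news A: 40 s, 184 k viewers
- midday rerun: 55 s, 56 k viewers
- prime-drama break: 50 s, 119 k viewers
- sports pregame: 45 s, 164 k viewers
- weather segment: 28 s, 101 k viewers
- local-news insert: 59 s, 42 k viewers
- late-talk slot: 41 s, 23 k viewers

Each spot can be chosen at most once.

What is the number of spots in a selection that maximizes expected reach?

The maximum expected reach within 110 s is 384.
For example evening-news bumper + morning-news A + weather segment achieves it, using 104 s.
Every optimal selection uses 3 spots.

3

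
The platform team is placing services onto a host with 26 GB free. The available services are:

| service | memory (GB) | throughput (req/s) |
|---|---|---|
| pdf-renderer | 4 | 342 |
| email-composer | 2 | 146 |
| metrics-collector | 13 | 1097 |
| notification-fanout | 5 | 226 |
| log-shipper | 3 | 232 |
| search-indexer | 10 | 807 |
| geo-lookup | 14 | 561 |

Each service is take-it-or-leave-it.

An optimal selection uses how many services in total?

Best achievable throughput is 2136.
One optimal bundle: metrics-collector + log-shipper + search-indexer (26 GB).
Every optimal selection uses 3 services.

3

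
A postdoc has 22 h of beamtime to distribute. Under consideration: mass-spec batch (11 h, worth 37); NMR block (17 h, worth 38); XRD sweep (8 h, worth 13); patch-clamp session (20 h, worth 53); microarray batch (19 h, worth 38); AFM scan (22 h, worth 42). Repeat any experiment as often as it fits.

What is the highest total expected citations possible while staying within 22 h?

74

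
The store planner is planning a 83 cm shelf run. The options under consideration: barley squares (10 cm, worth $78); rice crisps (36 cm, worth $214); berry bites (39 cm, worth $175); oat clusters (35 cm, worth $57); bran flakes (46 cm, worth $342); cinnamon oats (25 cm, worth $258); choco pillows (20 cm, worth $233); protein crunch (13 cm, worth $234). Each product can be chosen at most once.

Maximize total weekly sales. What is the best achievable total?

809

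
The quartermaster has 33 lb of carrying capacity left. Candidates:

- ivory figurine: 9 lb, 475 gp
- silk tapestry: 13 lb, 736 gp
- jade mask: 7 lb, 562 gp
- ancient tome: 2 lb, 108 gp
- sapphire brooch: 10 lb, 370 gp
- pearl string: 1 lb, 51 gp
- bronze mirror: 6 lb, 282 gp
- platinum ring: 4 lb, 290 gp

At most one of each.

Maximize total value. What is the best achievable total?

Ranking by ratio (value/lb): jade mask 80.29, platinum ring 72.50, silk tapestry 56.62, ancient tome 54.00.
Greedy by ratio would take silk tapestry + jade mask + ancient tome + pearl string + bronze mirror + platinum ring: 33 lb used, total 2029.
The 9 lb tied up in ancient tome and pearl string and bronze mirror is better spent on ivory figurine — total rises to 2063 (33 lb).
Nothing else within 33 lb beats 2063.

2063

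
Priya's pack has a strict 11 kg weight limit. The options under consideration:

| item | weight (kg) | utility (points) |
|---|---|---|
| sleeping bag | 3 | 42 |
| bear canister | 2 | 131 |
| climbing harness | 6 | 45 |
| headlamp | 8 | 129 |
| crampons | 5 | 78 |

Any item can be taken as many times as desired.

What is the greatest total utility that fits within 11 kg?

655

Density check — bear canister 65.50, headlamp 16.12, crampons 15.60, sleeping bag 14.00 are the best per kg.
Best packing: 5×bear canister — 10 kg, 655 total.
Nothing else within 11 kg beats 655.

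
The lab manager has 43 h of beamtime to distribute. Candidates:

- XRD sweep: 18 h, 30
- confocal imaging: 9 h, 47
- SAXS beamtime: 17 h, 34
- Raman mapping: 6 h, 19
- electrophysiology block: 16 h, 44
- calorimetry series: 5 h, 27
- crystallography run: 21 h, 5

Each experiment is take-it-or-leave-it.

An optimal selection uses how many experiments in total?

Optimal total is 137.
For example confocal imaging + Raman mapping + electrophysiology block + calorimetry series achieves it, using 36 h.
Any selection reaching 137 contains exactly 4 experiments.

4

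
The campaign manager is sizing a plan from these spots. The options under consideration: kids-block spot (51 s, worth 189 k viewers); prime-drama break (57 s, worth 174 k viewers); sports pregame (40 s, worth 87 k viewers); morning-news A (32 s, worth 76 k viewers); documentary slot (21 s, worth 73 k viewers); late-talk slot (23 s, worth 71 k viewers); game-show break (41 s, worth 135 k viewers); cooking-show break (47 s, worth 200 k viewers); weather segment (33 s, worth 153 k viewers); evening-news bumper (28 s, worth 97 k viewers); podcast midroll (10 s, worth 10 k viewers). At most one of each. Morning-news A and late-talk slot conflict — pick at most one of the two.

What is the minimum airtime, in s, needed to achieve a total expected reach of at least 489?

124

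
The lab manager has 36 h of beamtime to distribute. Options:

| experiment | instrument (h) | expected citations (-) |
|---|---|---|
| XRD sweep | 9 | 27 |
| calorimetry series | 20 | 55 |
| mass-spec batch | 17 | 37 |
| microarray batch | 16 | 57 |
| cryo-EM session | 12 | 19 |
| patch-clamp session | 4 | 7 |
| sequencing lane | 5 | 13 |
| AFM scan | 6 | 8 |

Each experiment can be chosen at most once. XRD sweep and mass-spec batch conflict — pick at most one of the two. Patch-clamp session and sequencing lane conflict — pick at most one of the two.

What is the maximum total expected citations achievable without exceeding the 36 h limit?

112

Ranking by ratio (expected citations/h): microarray batch 3.56, XRD sweep 3.00, calorimetry series 2.75, sequencing lane 2.60.
Taking calorimetry series + microarray batch: 36 h used, 112 in expected citations.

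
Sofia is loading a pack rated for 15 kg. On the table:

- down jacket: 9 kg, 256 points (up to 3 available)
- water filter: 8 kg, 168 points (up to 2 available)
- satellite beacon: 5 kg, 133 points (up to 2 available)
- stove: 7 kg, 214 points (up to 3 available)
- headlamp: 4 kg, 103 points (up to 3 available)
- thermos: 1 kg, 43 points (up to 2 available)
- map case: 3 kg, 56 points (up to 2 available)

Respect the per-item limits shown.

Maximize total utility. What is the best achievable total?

Ranking by ratio (utility/kg): thermos 43.00, stove 30.57, down jacket 28.44.
Filling by ratio: satellite beacon + stove + 2×thermos for 433, with 1 kg left unused.
Dropping satellite beacon and thermos frees 6 kg; slotting in stove (7 kg) lifts the total to 471 at 15 kg.
Nothing else within 15 kg beats 471.

471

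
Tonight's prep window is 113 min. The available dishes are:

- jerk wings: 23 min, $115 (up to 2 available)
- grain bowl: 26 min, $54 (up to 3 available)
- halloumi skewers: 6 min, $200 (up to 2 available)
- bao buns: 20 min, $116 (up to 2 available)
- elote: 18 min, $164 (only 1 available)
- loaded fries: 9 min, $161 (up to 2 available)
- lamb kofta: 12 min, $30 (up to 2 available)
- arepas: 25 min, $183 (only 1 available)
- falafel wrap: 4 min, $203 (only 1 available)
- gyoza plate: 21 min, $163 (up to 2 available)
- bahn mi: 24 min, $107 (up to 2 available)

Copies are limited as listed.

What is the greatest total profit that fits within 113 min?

The ratio heuristic lands on 2×halloumi skewers + elote + 2×loaded fries + lamb kofta + falafel wrap + 2×gyoza plate (1445) but leaves 7 min idle.
Dropping lamb kofta and gyoza plate frees 33 min; slotting in 2×bao buns (40 min) lifts the total to 1484 at 113 min.
No other feasible combination exceeds 1484.

1484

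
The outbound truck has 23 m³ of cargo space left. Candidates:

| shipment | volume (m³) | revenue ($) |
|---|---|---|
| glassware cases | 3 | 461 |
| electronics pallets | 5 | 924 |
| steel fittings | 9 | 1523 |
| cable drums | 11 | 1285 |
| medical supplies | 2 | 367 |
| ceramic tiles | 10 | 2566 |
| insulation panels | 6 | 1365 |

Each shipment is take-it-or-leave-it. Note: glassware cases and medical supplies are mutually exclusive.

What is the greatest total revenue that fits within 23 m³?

Density check — ceramic tiles 256.60, insulation panels 227.50, electronics pallets 184.80, medical supplies 183.50 are the best per m³.
Electronics pallets + medical supplies + ceramic tiles + insulation panels uses 23 of the 23 m³ and totals 5222.

5222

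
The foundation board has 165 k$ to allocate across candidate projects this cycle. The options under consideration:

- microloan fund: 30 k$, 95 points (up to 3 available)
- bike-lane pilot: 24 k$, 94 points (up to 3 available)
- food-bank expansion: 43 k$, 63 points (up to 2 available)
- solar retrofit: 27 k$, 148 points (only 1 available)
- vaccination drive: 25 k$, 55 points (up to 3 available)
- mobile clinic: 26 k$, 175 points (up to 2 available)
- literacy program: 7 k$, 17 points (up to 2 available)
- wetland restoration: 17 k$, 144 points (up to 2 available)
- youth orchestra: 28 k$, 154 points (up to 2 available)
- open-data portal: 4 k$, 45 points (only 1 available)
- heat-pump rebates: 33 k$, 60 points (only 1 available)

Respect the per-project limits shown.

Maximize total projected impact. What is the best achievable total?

By projected impact per k$: open-data portal 11.25, wetland restoration 8.47, mobile clinic 6.73 lead.
Filling by ratio: 2×mobile clinic + 2×literacy program + 2×wetland restoration + 2×youth orchestra + open-data portal for 1025, with 5 k$ left unused.
Reworking the packing: bike-lane pilot + solar retrofit + 2×mobile clinic + 2×wetland restoration + youth orchestra uses 165 k$ and improves the total to 1034.

1034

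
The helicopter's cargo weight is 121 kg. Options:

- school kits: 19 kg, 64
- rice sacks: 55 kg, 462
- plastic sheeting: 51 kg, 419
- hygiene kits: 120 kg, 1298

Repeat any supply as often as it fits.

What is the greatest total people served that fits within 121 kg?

1298

By people served per kg: hygiene kits 10.82, rice sacks 8.40, plastic sheeting 8.22, school kits 3.37 lead.
Hygiene kits uses 120 of the 121 kg and totals 1298.
The spare 1 kg is too small for any remaining supply, and no exchange beats 1298.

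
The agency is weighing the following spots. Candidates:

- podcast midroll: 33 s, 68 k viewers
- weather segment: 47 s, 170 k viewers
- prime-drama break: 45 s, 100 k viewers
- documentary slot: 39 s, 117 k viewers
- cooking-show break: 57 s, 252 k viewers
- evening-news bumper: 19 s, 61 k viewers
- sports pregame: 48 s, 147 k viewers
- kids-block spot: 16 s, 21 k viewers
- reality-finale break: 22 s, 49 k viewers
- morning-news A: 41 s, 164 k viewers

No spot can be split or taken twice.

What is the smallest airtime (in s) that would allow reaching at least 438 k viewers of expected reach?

Minimise s subject to total expected reach ≥ 438.
Taking cooking-show break + evening-news bumper + morning-news A gives 477 (≥ 438) for 117 s.
Below 117 s the best achievable stays under 438.

117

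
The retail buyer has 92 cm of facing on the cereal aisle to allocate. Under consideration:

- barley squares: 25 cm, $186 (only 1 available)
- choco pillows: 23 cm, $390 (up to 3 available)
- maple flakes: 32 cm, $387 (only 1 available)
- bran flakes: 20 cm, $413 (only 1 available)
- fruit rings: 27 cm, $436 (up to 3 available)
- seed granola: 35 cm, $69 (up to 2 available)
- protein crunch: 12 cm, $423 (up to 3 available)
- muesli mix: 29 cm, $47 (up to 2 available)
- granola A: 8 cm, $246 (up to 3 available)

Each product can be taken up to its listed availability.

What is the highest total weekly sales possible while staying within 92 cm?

Density check — protein crunch 35.25, granola A 30.75, bran flakes 20.65 are the best per cm.
Greedy by ratio would take bran flakes + 3×protein crunch + 3×granola A: 80 cm used, total 2420.
The 20 cm tied up in bran flakes is better spent on fruit rings — total rises to 2443 (87 cm).
No other feasible combination exceeds 2443.

2443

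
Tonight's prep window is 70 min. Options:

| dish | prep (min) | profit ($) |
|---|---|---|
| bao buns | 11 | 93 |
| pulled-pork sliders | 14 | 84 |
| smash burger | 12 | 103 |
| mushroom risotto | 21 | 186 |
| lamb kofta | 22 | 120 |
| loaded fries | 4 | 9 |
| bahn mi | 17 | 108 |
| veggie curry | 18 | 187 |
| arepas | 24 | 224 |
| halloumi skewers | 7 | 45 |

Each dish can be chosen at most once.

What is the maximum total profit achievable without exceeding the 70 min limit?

642

Mushroom risotto + veggie curry + arepas + halloumi skewers uses 70 of the 70 min and totals 642.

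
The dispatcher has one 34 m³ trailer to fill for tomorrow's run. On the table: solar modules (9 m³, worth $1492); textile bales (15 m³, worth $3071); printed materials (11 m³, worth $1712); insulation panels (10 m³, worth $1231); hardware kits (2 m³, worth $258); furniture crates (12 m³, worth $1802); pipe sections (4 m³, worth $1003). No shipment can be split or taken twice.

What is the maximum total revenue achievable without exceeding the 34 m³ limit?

6134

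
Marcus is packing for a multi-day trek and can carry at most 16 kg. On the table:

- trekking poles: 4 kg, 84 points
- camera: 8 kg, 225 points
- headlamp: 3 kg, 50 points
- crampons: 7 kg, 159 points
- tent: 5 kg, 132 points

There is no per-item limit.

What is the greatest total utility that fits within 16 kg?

450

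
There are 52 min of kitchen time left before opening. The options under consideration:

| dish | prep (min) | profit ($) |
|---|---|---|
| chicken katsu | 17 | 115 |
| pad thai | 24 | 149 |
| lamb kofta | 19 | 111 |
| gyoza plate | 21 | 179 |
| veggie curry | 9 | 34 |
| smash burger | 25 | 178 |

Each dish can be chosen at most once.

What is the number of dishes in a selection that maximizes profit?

2

Best achievable profit is 357.
One optimal bundle: gyoza plate + smash burger (46 min).
Any selection reaching 357 contains exactly 2 dishes.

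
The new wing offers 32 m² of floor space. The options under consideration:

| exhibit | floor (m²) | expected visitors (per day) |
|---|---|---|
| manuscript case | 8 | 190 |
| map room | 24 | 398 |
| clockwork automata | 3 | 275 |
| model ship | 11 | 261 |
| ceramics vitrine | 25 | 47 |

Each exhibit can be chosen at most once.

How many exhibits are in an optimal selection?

3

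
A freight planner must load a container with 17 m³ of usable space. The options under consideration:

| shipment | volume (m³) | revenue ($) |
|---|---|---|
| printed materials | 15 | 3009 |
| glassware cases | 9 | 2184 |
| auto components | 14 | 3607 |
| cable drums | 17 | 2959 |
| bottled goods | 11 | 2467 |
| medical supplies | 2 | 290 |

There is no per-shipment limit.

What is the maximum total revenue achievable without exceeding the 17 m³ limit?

The ratio ordering already packs tightly: auto components + medical supplies, 16 m³, 3897.
Nothing else within 17 m³ beats 3897.

3897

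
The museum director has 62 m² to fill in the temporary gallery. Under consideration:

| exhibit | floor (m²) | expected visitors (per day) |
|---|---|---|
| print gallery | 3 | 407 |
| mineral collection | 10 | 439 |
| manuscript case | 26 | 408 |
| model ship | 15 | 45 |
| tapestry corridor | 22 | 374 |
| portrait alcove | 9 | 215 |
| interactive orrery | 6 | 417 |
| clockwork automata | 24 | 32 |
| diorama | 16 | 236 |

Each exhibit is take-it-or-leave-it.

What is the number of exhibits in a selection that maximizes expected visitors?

Best achievable expected visitors is 1907.
print gallery + mineral collection + manuscript case + interactive orrery + diorama hits 1907 at 61 m².
Every optimal selection uses 5 exhibits.

5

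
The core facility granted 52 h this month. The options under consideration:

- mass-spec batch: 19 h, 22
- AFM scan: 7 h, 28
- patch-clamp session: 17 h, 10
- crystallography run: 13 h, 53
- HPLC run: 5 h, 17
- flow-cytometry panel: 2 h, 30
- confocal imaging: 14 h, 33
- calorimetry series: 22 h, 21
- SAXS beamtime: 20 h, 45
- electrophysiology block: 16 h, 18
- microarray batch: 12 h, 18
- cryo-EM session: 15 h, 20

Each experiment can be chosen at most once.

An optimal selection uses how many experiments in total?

The maximum expected citations within 52 h is 173.
One optimal bundle: AFM scan + crystallography run + HPLC run + flow-cytometry panel + SAXS beamtime (47 h).
All optima have 5 experiments.

5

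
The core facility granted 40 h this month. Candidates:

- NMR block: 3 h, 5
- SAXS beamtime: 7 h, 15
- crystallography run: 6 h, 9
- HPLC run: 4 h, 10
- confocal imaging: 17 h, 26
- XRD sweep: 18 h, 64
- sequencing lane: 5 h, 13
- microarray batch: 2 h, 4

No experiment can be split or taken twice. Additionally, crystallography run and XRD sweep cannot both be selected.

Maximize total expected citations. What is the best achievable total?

The ratio ordering already packs tightly: NMR block + SAXS beamtime + HPLC run + XRD sweep + sequencing lane + microarray batch, 39 h, 111.

111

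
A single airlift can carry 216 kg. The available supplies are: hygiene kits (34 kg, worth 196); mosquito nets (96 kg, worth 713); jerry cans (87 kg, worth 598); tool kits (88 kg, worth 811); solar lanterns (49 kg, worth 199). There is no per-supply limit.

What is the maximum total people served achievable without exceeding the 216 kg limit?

1818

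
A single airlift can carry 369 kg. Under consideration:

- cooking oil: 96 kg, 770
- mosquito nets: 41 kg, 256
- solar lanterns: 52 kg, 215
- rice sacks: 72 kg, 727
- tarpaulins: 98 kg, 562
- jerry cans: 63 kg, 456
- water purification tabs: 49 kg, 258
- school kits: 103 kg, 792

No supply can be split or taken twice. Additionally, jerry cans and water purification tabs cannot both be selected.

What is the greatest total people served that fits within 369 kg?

2851

The ratio heuristic lands on cooking oil + rice sacks + jerry cans + school kits (2745) but leaves 35 kg idle.
Dropping jerry cans frees 63 kg; slotting in tarpaulins (98 kg) lifts the total to 2851 at 369 kg.
Next best is cooking oil + mosquito nets + rice sacks + water purification tabs + school kits at 2803 (361 kg) — short by 48.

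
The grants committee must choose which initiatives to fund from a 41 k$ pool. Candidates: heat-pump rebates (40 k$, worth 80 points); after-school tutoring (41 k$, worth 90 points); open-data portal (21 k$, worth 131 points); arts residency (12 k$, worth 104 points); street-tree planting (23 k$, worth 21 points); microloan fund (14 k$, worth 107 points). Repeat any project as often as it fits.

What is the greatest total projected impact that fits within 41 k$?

Taking the top-ratio projects first gives 3×arts residency for 312 (36 k$).
Dropping 2×arts residency frees 24 k$; slotting in 2×microloan fund (28 k$) lifts the total to 318 at 40 k$.

318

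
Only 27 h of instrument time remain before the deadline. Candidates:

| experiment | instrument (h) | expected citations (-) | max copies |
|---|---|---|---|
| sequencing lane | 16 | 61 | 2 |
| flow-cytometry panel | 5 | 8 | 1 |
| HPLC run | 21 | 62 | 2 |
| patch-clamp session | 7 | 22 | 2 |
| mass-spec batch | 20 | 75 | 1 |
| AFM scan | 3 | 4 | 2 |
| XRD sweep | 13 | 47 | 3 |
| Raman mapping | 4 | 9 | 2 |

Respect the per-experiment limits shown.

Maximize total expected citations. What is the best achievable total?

By expected citations per h: sequencing lane 3.81, mass-spec batch 3.75, XRD sweep 3.62 lead.
A density-first pass picks sequencing lane + patch-clamp session + Raman mapping — 92 at 27 h.
Dropping sequencing lane and Raman mapping frees 20 h; slotting in mass-spec batch (20 h) lifts the total to 97 at 27 h.
That's the maximum — no swap from here does better than 97.

97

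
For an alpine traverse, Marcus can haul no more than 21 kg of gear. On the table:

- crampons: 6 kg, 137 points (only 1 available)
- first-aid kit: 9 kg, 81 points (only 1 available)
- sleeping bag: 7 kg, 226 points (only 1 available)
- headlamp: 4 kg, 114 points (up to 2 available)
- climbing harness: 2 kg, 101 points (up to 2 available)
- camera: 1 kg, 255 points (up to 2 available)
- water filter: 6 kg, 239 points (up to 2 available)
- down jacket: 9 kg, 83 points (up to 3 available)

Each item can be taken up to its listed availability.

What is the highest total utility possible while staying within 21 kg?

The ratio heuristic lands on 2×climbing harness + 2×camera + 2×water filter (1190) but leaves 3 kg idle.
Replace 2×climbing harness with sleeping bag: the trade gains 24 net, giving 1214 at 21 kg.

1214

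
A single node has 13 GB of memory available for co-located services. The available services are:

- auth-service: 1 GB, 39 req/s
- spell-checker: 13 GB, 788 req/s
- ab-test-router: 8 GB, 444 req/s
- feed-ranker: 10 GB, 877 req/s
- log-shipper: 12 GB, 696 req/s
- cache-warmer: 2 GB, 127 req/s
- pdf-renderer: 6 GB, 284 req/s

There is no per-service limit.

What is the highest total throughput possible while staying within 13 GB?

1043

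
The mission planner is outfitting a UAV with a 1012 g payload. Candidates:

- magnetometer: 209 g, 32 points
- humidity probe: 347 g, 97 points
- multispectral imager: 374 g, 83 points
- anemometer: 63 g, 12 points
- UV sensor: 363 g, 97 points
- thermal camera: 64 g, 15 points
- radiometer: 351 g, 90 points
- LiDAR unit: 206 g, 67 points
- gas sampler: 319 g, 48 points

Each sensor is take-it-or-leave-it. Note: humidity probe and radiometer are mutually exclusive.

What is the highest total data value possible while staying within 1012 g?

Best packing: humidity probe + UV sensor + thermal camera + LiDAR unit — 980 g, 276 total.
Every other selection either busts 1012 g or breaks a pairing rule or fails to beat 276.

276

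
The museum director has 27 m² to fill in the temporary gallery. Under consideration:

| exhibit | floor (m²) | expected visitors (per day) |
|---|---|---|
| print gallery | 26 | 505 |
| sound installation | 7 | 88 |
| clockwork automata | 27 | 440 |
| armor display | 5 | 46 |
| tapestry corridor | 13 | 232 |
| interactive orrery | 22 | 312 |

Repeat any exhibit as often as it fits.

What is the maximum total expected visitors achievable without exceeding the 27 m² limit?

Density check — print gallery 19.42, tapestry corridor 17.85, clockwork automata 16.30, interactive orrery 14.18 are the best per m².
The ratio ordering already packs tightly: print gallery, 26 m², 505.
No other feasible combination exceeds 505.

505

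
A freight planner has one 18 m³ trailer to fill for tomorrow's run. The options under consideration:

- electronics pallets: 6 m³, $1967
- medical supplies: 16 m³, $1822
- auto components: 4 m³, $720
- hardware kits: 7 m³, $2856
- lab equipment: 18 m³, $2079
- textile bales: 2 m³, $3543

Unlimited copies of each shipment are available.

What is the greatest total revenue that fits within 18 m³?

Best packing: 9×textile bales — 18 m³, 31887 total.

31887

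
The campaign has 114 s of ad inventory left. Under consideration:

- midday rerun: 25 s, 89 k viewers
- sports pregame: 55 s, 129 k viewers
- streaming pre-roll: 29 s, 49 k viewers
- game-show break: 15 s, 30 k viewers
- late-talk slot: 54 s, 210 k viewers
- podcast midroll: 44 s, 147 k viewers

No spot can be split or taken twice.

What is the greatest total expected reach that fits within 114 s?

A density-first pass picks midday rerun + game-show break + late-talk slot — 329 at 94 s.
Dropping midday rerun frees 25 s; slotting in podcast midroll (44 s) lifts the total to 387 at 113 s.
Next best is late-talk slot + podcast midroll at 357 (98 s) — short by 30.

387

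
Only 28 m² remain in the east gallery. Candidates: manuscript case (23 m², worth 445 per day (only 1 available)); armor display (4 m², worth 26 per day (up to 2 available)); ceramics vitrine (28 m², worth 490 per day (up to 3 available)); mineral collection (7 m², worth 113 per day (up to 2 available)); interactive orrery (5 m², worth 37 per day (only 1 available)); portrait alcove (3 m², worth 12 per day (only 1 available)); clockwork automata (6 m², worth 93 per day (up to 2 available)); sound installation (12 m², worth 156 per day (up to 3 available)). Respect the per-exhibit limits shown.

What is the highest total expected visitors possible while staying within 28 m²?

490

A density-first pass picks manuscript case + interactive orrery — 482 at 28 m².
Replace manuscript case and interactive orrery with ceramics vitrine: the trade gains 8 net, giving 490 at 28 m².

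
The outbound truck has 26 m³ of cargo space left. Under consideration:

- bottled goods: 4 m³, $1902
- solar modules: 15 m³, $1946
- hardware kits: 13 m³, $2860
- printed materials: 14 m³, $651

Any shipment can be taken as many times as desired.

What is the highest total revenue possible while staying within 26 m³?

11412

Taking 6×bottled goods: 24 m³ used, 11412 in revenue.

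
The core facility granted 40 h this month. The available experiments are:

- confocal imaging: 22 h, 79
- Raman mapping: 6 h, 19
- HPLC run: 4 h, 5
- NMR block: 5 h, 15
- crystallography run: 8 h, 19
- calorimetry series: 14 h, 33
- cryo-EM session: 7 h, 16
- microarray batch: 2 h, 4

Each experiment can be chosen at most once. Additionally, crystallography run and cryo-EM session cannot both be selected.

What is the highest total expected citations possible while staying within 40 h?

129

The ratio ordering already packs tightly: confocal imaging + Raman mapping + NMR block + cryo-EM session, 40 h, 129.
That's the maximum — no feasible swap from here does better than 129.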